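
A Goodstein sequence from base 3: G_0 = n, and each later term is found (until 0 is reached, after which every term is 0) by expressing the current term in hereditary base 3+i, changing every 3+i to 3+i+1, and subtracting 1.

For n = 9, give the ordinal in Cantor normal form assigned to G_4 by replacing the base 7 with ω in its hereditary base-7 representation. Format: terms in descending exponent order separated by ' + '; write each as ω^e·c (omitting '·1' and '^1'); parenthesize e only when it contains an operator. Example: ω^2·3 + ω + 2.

ω·3

base 3: 9 = 3^2; at 4: 4^2 = 16; next = 15
base 4: 15 = 3·4 + 3; at 5: 3·5 + 3 = 18; next = 17
base 5: 17 = 3·5 + 2; at 6: 3·6 + 2 = 20; next = 19
base 6: 19 = 3·6 + 1; at 7: 3·7 + 1 = 22; next = 21
base 7: 21 = 3·7; at 8: 3·8 = 24; next = 23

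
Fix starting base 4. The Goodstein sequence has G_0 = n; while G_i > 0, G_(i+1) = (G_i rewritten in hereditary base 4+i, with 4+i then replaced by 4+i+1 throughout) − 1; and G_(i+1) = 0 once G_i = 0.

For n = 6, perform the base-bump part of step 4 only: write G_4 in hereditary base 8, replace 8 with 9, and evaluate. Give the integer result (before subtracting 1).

5

(0) 6|_4 = 4 + 2 ↦ 5 + 2|_5 = 7 ⇒ 6
(1) 6|_5 = 5 + 1 ↦ 6 + 1|_6 = 7 ⇒ 6
(2) 6|_6 = 6 ↦ 7|_7 = 7 ⇒ 6
(3) 6|_7 = 6 ↦ 6|_8 = 6 ⇒ 5
(4) 5|_8 = 5 ↦ 5|_9 = 5 ⇒ 4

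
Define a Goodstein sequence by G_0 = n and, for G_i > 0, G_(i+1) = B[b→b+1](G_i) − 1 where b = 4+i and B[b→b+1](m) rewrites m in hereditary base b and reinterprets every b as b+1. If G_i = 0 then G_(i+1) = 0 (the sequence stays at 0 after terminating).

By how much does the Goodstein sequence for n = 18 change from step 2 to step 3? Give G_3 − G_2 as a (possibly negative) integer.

step 0: 18 = 4^2 + 2; sub 5 for 4: 5^2 + 2; = 27; G_1 = 27−1 = 26
step 1: 26 = 5^2 + 1; sub 6 for 5: 6^2 + 1; = 37; G_2 = 37−1 = 36
step 2: 36 = 6^2; sub 7 for 6: 7^2; = 49; G_3 = 49−1 = 48

12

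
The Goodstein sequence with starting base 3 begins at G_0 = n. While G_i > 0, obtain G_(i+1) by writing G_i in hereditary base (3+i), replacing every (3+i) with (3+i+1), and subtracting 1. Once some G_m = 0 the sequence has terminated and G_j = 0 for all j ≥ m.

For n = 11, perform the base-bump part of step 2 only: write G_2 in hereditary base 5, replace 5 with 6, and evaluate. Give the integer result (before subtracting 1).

11 —HB3→ 3^2 + 2 —bump→ 4^2 + 2 = 18 —(−1)→ 17
17 —HB4→ 4^2 + 1 —bump→ 5^2 + 1 = 26 —(−1)→ 25
25 —HB5→ 5^2 —bump→ 6^2 = 36 —(−1)→ 35

36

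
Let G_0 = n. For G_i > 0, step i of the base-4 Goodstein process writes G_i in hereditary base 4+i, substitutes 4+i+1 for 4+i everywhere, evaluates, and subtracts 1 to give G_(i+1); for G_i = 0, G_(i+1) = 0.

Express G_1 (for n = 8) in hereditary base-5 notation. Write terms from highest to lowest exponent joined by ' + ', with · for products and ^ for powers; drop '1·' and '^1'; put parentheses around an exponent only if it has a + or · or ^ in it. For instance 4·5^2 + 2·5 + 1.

5 + 4

8 —HB4→ 2·4 —bump→ 2·5 = 10 —(−1)→ 9
9 —HB5→ 5 + 4 —bump→ 6 + 4 = 10 —(−1)→ 9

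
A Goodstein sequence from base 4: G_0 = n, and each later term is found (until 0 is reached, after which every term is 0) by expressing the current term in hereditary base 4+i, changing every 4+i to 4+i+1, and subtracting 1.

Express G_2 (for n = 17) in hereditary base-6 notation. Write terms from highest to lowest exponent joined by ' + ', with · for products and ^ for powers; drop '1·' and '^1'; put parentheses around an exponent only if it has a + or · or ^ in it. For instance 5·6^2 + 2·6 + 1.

5·6 + 5

base 4: 17 = 4^2 + 1; at 5: 5^2 + 1 = 26; next = 25
base 5: 25 = 5^2; at 6: 6^2 = 36; next = 35
base 6: 35 = 5·6 + 5; at 7: 5·7 + 5 = 40; next = 39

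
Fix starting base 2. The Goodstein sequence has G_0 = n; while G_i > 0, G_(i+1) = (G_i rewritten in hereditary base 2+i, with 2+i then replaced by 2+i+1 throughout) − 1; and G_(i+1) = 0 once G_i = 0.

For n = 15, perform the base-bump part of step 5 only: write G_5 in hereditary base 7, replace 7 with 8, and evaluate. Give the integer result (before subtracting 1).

150994944

[0] 15 ≡ 2^(2 + 1) + 2^2 + 2 + 1 (base 2). Lift 3: 112. −1: 111.
[1] 111 ≡ 3^(3 + 1) + 3^3 + 3 (base 3). Lift 4: 1284. −1: 1283.
[2] 1283 ≡ 4^(4 + 1) + 4^4 + 3 (base 4). Lift 5: 18753. −1: 18752.
[3] 18752 ≡ 5^(5 + 1) + 5^5 + 2 (base 5). Lift 6: 326594. −1: 326593.
[4] 326593 ≡ 6^(6 + 1) + 6^6 + 1 (base 6). Lift 7: 6588345. −1: 6588344.
[5] 6588344 ≡ 7^(7 + 1) + 7^7 (base 7). Lift 8: 150994944. −1: 150994943.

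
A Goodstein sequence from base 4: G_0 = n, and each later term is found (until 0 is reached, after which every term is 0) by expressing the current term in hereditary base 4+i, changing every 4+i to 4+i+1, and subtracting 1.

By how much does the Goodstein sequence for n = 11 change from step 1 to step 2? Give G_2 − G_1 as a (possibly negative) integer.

1

(0) 11|_4 = 2·4 + 3 ↦ 2·5 + 3|_5 = 13 ⇒ 12
(1) 12|_5 = 2·5 + 2 ↦ 2·6 + 2|_6 = 14 ⇒ 13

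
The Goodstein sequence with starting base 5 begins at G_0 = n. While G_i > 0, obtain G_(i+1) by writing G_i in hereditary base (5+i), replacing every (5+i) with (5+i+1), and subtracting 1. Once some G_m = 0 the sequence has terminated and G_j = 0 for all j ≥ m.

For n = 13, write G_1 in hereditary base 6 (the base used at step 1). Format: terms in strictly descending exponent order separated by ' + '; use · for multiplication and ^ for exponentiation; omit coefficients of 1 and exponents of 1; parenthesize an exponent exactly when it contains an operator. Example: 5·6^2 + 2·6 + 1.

step 0: 13 = 2·5 + 3; sub 6 for 5: 2·6 + 3; = 15; G_1 = 15−1 = 14
step 1: 14 = 2·6 + 2; sub 7 for 6: 2·7 + 2; = 16; G_2 = 16−1 = 15

2·6 + 2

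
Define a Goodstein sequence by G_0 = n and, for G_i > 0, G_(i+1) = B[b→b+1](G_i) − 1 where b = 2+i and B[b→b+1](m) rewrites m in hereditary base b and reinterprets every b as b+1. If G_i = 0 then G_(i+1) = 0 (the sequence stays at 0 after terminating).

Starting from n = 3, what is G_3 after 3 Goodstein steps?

[0] 3 ≡ 2 + 1 (base 2). Lift 3: 4. −1: 3.
[1] 3 ≡ 3 (base 3). Lift 4: 4. −1: 3.
[2] 3 ≡ 3 (base 4). Lift 5: 3. −1: 2.
[3] 2 ≡ 2 (base 5). Lift 6: 2. −1: 1.

2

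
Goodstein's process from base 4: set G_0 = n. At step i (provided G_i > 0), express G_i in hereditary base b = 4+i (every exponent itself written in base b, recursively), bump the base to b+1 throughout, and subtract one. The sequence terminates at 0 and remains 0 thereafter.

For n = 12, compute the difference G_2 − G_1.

[0] 12 ≡ 3·4 (base 4). Lift 5: 15. −1: 14.
[1] 14 ≡ 2·5 + 4 (base 5). Lift 6: 16. −1: 15.

1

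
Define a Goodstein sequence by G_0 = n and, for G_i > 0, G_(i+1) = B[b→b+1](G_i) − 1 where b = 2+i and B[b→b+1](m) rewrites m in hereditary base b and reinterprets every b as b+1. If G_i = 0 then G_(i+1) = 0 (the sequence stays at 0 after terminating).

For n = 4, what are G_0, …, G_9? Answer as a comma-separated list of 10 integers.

G_0=4  [base 2] 2^2  →[2↦3]→  3^3 = 27  −1 ⇒ G_1=26
G_1=26  [base 3] 2·3^2 + 2·3 + 2  →[3↦4]→  2·4^2 + 2·4 + 2 = 42  −1 ⇒ G_2=41
G_2=41  [base 4] 2·4^2 + 2·4 + 1  →[4↦5]→  2·5^2 + 2·5 + 1 = 61  −1 ⇒ G_3=60
G_3=60  [base 5] 2·5^2 + 2·5  →[5↦6]→  2·6^2 + 2·6 = 84  −1 ⇒ G_4=83
G_4=83  [base 6] 2·6^2 + 6 + 5  →[6↦7]→  2·7^2 + 7 + 5 = 110  −1 ⇒ G_5=109
G_5=109  [base 7] 2·7^2 + 7 + 4  →[7↦8]→  2·8^2 + 8 + 4 = 140  −1 ⇒ G_6=139
G_6=139  [base 8] 2·8^2 + 8 + 3  →[8↦9]→  2·9^2 + 9 + 3 = 174  −1 ⇒ G_7=173
G_7=173  [base 9] 2·9^2 + 9 + 2  →[9↦10]→  2·10^2 + 10 + 2 = 212  −1 ⇒ G_8=211
G_8=211  [base 10] 2·10^2 + 10 + 1  →[10↦11]→  2·11^2 + 11 + 1 = 254  −1 ⇒ G_9=253

4, 26, 41, 60, 83, 109, 139, 173, 211, 253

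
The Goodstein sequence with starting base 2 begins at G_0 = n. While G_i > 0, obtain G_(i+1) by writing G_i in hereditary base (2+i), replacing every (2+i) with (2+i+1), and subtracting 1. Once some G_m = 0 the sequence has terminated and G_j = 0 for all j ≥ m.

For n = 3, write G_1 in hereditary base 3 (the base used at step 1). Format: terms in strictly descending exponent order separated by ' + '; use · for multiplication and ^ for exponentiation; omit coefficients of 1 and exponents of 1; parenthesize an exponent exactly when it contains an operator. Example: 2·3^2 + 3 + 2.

3

G_0 = 3. HB_2(3) = 2 + 1. Bump = 4. G_1 = 3.
G_1 = 3. HB_3(3) = 3. Bump = 4. G_2 = 3.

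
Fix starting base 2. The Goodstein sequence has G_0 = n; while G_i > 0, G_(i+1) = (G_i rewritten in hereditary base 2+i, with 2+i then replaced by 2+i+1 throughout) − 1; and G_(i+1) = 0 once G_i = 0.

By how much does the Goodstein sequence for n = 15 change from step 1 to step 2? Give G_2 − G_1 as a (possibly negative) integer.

1172

[0] 15 ≡ 2^(2 + 1) + 2^2 + 2 + 1 (base 2). Lift 3: 112. −1: 111.
[1] 111 ≡ 3^(3 + 1) + 3^3 + 3 (base 3). Lift 4: 1284. −1: 1283.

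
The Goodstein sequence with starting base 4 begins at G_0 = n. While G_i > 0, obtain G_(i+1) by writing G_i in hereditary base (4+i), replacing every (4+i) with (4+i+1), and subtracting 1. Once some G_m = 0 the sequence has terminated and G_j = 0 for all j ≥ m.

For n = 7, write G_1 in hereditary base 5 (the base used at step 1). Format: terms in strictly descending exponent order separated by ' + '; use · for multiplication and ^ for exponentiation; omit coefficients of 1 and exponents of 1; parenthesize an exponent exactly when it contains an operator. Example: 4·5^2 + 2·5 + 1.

5 + 2

(0) 7|_4 = 4 + 3 ↦ 5 + 3|_5 = 8 ⇒ 7
(1) 7|_5 = 5 + 2 ↦ 6 + 2|_6 = 8 ⇒ 7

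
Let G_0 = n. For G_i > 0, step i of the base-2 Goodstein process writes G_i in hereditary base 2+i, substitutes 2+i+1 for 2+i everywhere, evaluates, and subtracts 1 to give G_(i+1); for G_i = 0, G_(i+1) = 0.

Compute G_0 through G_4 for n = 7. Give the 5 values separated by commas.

G_0 = 7. HB_2(7) = 2^2 + 2 + 1. Bump = 31. G_1 = 30.
G_1 = 30. HB_3(30) = 3^3 + 3. Bump = 260. G_2 = 259.
G_2 = 259. HB_4(259) = 4^4 + 3. Bump = 3128. G_3 = 3127.
G_3 = 3127. HB_5(3127) = 5^5 + 2. Bump = 46658. G_4 = 46657.

7, 30, 259, 3127, 46657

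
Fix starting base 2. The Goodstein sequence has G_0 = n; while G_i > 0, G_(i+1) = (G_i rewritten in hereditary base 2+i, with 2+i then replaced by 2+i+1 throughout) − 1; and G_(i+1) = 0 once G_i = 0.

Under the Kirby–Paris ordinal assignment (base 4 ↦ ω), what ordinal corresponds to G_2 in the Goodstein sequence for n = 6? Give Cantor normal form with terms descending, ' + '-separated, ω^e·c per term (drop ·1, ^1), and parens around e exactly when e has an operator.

[0] 6 ≡ 2^2 + 2 (base 2). Lift 3: 30. −1: 29.
[1] 29 ≡ 3^3 + 2 (base 3). Lift 4: 258. −1: 257.

ω^ω + 1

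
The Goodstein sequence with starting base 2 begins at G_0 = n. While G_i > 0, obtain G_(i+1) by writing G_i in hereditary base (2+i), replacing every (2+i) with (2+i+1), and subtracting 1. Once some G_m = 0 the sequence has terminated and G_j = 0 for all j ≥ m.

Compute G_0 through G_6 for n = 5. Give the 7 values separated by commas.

[0] 5 ≡ 2^2 + 1 (base 2). Lift 3: 28. −1: 27.
[1] 27 ≡ 3^3 (base 3). Lift 4: 256. −1: 255.
[2] 255 ≡ 3·4^3 + 3·4^2 + 3·4 + 3 (base 4). Lift 5: 468. −1: 467.
[3] 467 ≡ 3·5^3 + 3·5^2 + 3·5 + 2 (base 5). Lift 6: 776. −1: 775.
[4] 775 ≡ 3·6^3 + 3·6^2 + 3·6 + 1 (base 6). Lift 7: 1198. −1: 1197.
[5] 1197 ≡ 3·7^3 + 3·7^2 + 3·7 (base 7). Lift 8: 1752. −1: 1751.

5, 27, 255, 467, 775, 1197, 1751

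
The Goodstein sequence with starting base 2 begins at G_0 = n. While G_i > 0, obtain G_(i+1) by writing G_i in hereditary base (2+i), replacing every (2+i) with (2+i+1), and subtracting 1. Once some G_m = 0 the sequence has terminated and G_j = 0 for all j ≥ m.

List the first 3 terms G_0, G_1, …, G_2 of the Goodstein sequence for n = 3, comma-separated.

3, 3, 3

step 0: 3 = 2 + 1; sub 3 for 2: 3 + 1; = 4; G_1 = 4−1 = 3
step 1: 3 = 3; sub 4 for 3: 4; = 4; G_2 = 4−1 = 3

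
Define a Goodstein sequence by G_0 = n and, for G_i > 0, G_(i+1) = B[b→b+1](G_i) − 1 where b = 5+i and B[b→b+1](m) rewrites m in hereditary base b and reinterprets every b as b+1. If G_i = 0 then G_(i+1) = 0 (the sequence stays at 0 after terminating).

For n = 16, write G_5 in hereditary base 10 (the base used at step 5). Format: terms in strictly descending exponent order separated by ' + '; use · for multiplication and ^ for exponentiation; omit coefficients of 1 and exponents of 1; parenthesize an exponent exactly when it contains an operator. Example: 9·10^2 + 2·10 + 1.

(0) 16|_5 = 3·5 + 1 ↦ 3·6 + 1|_6 = 19 ⇒ 18
(1) 18|_6 = 3·6 ↦ 3·7|_7 = 21 ⇒ 20
(2) 20|_7 = 2·7 + 6 ↦ 2·8 + 6|_8 = 22 ⇒ 21
(3) 21|_8 = 2·8 + 5 ↦ 2·9 + 5|_9 = 23 ⇒ 22
(4) 22|_9 = 2·9 + 4 ↦ 2·10 + 4|_10 = 24 ⇒ 23
(5) 23|_10 = 2·10 + 3 ↦ 2·11 + 3|_11 = 25 ⇒ 24

2·10 + 3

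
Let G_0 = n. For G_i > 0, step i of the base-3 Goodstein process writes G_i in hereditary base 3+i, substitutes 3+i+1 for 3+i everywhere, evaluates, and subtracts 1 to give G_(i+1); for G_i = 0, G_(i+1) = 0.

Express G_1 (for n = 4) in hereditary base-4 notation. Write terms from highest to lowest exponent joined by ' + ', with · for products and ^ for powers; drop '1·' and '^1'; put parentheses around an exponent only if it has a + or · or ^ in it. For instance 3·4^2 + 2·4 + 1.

i=0: 4 = 3 + 1 (b=3); 3→4: 4 + 1 = 5; 5−1 = 4
i=1: 4 = 4 (b=4); 4→5: 5 = 5; 5−1 = 4

4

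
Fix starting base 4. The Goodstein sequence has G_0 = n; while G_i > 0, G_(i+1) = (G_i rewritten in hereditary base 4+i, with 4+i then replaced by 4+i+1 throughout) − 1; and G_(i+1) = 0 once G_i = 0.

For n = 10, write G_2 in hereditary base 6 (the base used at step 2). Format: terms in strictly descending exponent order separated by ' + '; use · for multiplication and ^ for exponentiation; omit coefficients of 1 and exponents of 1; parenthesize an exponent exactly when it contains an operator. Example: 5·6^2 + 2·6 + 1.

i=0: 10 = 2·4 + 2 (b=4); 4→5: 2·5 + 2 = 12; 12−1 = 11
i=1: 11 = 2·5 + 1 (b=5); 5→6: 2·6 + 1 = 13; 13−1 = 12
i=2: 12 = 2·6 (b=6); 6→7: 2·7 = 14; 14−1 = 13

2·6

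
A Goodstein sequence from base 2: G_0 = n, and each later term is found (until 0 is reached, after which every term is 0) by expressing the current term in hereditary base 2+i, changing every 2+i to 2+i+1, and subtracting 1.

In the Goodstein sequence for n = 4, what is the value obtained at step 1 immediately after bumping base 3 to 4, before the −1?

42

[0] 4 ≡ 2^2 (base 2). Lift 3: 27. −1: 26.
[1] 26 ≡ 2·3^2 + 2·3 + 2 (base 3). Lift 4: 42. −1: 41.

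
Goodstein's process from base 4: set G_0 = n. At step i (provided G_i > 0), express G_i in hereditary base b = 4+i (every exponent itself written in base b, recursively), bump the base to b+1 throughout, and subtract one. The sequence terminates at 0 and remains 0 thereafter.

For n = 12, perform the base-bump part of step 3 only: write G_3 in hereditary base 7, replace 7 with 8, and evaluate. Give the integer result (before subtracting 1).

18

G_0=12  [base 4] 3·4  →[4↦5]→  3·5 = 15  −1 ⇒ G_1=14
G_1=14  [base 5] 2·5 + 4  →[5↦6]→  2·6 + 4 = 16  −1 ⇒ G_2=15
G_2=15  [base 6] 2·6 + 3  →[6↦7]→  2·7 + 3 = 17  −1 ⇒ G_3=16
G_3=16  [base 7] 2·7 + 2  →[7↦8]→  2·8 + 2 = 18  −1 ⇒ G_4=17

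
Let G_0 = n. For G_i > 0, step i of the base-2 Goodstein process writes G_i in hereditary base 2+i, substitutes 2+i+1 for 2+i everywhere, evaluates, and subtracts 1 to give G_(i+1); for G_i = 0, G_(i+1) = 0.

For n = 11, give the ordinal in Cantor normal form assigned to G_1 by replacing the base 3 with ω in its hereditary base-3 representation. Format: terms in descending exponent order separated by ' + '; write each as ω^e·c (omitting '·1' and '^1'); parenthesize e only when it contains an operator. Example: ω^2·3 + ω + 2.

ω^(ω + 1) + ω

i=0: 11 = 2^(2 + 1) + 2 + 1 (b=2); 2→3: 3^(3 + 1) + 3 + 1 = 85; 85−1 = 84
i=1: 84 = 3^(3 + 1) + 3 (b=3); 3→4: 4^(4 + 1) + 4 = 1028; 1028−1 = 1027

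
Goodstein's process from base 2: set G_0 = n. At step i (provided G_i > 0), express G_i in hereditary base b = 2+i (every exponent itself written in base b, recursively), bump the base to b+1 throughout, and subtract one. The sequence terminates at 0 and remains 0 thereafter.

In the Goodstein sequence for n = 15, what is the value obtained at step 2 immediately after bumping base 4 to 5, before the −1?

(0) 15|_2 = 2^(2 + 1) + 2^2 + 2 + 1 ↦ 3^(3 + 1) + 3^3 + 3 + 1|_3 = 112 ⇒ 111
(1) 111|_3 = 3^(3 + 1) + 3^3 + 3 ↦ 4^(4 + 1) + 4^4 + 4|_4 = 1284 ⇒ 1283
(2) 1283|_4 = 4^(4 + 1) + 4^4 + 3 ↦ 5^(5 + 1) + 5^5 + 3|_5 = 18753 ⇒ 18752

18753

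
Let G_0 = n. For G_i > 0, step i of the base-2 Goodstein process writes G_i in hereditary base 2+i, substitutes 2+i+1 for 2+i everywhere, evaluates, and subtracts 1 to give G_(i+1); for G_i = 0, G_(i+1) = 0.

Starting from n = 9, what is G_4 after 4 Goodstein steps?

(0) 9|_2 = 2^(2 + 1) + 1 ↦ 3^(3 + 1) + 1|_3 = 82 ⇒ 81
(1) 81|_3 = 3^(3 + 1) ↦ 4^(4 + 1)|_4 = 1024 ⇒ 1023
(2) 1023|_4 = 3·4^4 + 3·4^3 + 3·4^2 + 3·4 + 3 ↦ 3·5^5 + 3·5^3 + 3·5^2 + 3·5 + 3|_5 = 9843 ⇒ 9842
(3) 9842|_5 = 3·5^5 + 3·5^3 + 3·5^2 + 3·5 + 2 ↦ 3·6^6 + 3·6^3 + 3·6^2 + 3·6 + 2|_6 = 140744 ⇒ 140743

140743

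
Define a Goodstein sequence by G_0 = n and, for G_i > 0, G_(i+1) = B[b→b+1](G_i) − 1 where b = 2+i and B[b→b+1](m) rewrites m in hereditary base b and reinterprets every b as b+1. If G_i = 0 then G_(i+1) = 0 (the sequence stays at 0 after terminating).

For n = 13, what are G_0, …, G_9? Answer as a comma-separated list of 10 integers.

G_0 = 13. HB_2(13) = 2^(2 + 1) + 2^2 + 1. Bump = 109. G_1 = 108.
G_1 = 108. HB_3(108) = 3^(3 + 1) + 3^3. Bump = 1280. G_2 = 1279.
G_2 = 1279. HB_4(1279) = 4^(4 + 1) + 3·4^3 + 3·4^2 + 3·4 + 3. Bump = 16093. G_3 = 16092.
G_3 = 16092. HB_5(16092) = 5^(5 + 1) + 3·5^3 + 3·5^2 + 3·5 + 2. Bump = 280712. G_4 = 280711.
G_4 = 280711. HB_6(280711) = 6^(6 + 1) + 3·6^3 + 3·6^2 + 3·6 + 1. Bump = 5765999. G_5 = 5765998.
G_5 = 5765998. HB_7(5765998) = 7^(7 + 1) + 3·7^3 + 3·7^2 + 3·7. Bump = 134219480. G_6 = 134219479.
G_6 = 134219479. HB_8(134219479) = 8^(8 + 1) + 3·8^3 + 3·8^2 + 2·8 + 7. Bump = 3486786856. G_7 = 3486786855.
G_7 = 3486786855. HB_9(3486786855) = 9^(9 + 1) + 3·9^3 + 3·9^2 + 2·9 + 6. Bump = 100000003326. G_8 = 100000003325.
G_8 = 100000003325. HB_10(100000003325) = 10^(10 + 1) + 3·10^3 + 3·10^2 + 2·10 + 5. Bump = 3138428381104. G_9 = 3138428381103.

13, 108, 1279, 16092, 280711, 5765998, 134219479, 3486786855, 100000003325, 3138428381103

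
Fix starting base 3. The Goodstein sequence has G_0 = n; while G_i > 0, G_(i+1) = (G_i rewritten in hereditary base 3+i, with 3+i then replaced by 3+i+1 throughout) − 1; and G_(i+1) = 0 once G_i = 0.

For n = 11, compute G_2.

G_0=11  [base 3] 3^2 + 2  →[3↦4]→  4^2 + 2 = 18  −1 ⇒ G_1=17
G_1=17  [base 4] 4^2 + 1  →[4↦5]→  5^2 + 1 = 26  −1 ⇒ G_2=25
G_2=25  [base 5] 5^2  →[5↦6]→  6^2 = 36  −1 ⇒ G_3=35

25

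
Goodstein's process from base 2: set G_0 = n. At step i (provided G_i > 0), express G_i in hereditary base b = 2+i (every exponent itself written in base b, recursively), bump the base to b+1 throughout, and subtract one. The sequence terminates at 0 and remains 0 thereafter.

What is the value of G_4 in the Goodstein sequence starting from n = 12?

280019

G_0=12  [base 2] 2^(2 + 1) + 2^2  →[2↦3]→  3^(3 + 1) + 3^3 = 108  −1 ⇒ G_1=107
G_1=107  [base 3] 3^(3 + 1) + 2·3^2 + 2·3 + 2  →[3↦4]→  4^(4 + 1) + 2·4^2 + 2·4 + 2 = 1066  −1 ⇒ G_2=1065
G_2=1065  [base 4] 4^(4 + 1) + 2·4^2 + 2·4 + 1  →[4↦5]→  5^(5 + 1) + 2·5^2 + 2·5 + 1 = 15686  −1 ⇒ G_3=15685
G_3=15685  [base 5] 5^(5 + 1) + 2·5^2 + 2·5  →[5↦6]→  6^(6 + 1) + 2·6^2 + 2·6 = 280020  −1 ⇒ G_4=280019
G_4=280019  [base 6] 6^(6 + 1) + 2·6^2 + 6 + 5  →[6↦7]→  7^(7 + 1) + 2·7^2 + 7 + 5 = 5764911  −1 ⇒ G_5=5764910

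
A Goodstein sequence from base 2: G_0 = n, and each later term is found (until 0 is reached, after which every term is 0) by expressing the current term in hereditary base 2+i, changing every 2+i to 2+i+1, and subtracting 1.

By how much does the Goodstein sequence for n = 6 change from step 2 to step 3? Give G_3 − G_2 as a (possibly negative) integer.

step 0: 6 = 2^2 + 2; sub 3 for 2: 3^3 + 3; = 30; G_1 = 30−1 = 29
step 1: 29 = 3^3 + 2; sub 4 for 3: 4^4 + 2; = 258; G_2 = 258−1 = 257
step 2: 257 = 4^4 + 1; sub 5 for 4: 5^5 + 1; = 3126; G_3 = 3126−1 = 3125

2868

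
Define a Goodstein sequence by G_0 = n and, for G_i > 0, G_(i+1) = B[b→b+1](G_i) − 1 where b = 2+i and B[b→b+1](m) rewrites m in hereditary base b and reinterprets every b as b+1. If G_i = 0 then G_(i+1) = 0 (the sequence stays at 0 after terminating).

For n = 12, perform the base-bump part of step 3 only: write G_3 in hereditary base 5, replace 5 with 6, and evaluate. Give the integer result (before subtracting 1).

280020

[0] 12 ≡ 2^(2 + 1) + 2^2 (base 2). Lift 3: 108. −1: 107.
[1] 107 ≡ 3^(3 + 1) + 2·3^2 + 2·3 + 2 (base 3). Lift 4: 1066. −1: 1065.
[2] 1065 ≡ 4^(4 + 1) + 2·4^2 + 2·4 + 1 (base 4). Lift 5: 15686. −1: 15685.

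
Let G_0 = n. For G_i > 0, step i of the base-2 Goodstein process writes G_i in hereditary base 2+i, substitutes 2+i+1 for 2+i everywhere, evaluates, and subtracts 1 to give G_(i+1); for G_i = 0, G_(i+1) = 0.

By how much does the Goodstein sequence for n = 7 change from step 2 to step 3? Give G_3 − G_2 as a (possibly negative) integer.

2868

i=0: 7 = 2^2 + 2 + 1 (b=2); 2→3: 3^3 + 3 + 1 = 31; 31−1 = 30
i=1: 30 = 3^3 + 3 (b=3); 3→4: 4^4 + 4 = 260; 260−1 = 259
i=2: 259 = 4^4 + 3 (b=4); 4→5: 5^5 + 3 = 3128; 3128−1 = 3127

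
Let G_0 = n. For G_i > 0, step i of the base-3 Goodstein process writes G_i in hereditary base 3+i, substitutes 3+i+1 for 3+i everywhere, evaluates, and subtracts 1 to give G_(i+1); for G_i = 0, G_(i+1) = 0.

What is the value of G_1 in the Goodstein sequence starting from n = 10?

base 3: 10 = 3^2 + 1; at 4: 4^2 + 1 = 17; next = 16
base 4: 16 = 4^2; at 5: 5^2 = 25; next = 24

16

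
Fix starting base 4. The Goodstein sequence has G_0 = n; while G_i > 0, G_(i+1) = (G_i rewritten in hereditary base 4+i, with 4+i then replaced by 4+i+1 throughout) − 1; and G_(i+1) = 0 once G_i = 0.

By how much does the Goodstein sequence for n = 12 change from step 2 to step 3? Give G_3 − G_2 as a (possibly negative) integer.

[0] 12 ≡ 3·4 (base 4). Lift 5: 15. −1: 14.
[1] 14 ≡ 2·5 + 4 (base 5). Lift 6: 16. −1: 15.
[2] 15 ≡ 2·6 + 3 (base 6). Lift 7: 17. −1: 16.

1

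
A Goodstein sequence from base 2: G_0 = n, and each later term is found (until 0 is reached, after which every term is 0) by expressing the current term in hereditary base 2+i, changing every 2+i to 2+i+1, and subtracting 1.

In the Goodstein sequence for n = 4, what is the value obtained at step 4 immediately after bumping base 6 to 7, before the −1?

4 —HB2→ 2^2 —bump→ 3^3 = 27 —(−1)→ 26
26 —HB3→ 2·3^2 + 2·3 + 2 —bump→ 2·4^2 + 2·4 + 2 = 42 —(−1)→ 41
41 —HB4→ 2·4^2 + 2·4 + 1 —bump→ 2·5^2 + 2·5 + 1 = 61 —(−1)→ 60
60 —HB5→ 2·5^2 + 2·5 —bump→ 2·6^2 + 2·6 = 84 —(−1)→ 83
83 —HB6→ 2·6^2 + 6 + 5 —bump→ 2·7^2 + 7 + 5 = 110 —(−1)→ 109

110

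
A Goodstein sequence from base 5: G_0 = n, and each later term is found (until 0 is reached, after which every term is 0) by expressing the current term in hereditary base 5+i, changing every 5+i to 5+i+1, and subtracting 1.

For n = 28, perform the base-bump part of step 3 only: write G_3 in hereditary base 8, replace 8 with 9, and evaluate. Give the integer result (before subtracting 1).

i=0: 28 = 5^2 + 3 (b=5); 5→6: 6^2 + 3 = 39; 39−1 = 38
i=1: 38 = 6^2 + 2 (b=6); 6→7: 7^2 + 2 = 51; 51−1 = 50
i=2: 50 = 7^2 + 1 (b=7); 7→8: 8^2 + 1 = 65; 65−1 = 64
i=3: 64 = 8^2 (b=8); 8→9: 9^2 = 81; 81−1 = 80

81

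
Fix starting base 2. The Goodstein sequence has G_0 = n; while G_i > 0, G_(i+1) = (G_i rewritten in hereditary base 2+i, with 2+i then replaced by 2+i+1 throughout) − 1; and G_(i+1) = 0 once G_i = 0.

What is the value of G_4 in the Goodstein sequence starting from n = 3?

(0) 3|_2 = 2 + 1 ↦ 3 + 1|_3 = 4 ⇒ 3
(1) 3|_3 = 3 ↦ 4|_4 = 4 ⇒ 3
(2) 3|_4 = 3 ↦ 3|_5 = 3 ⇒ 2
(3) 2|_5 = 2 ↦ 2|_6 = 2 ⇒ 1
(4) 1|_6 = 1 ↦ 1|_7 = 1 ⇒ 0

1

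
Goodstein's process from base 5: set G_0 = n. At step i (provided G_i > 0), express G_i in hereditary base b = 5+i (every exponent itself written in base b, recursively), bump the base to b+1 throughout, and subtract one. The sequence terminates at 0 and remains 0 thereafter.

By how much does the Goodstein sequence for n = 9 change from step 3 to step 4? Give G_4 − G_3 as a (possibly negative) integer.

9 —HB5→ 5 + 4 —bump→ 6 + 4 = 10 —(−1)→ 9
9 —HB6→ 6 + 3 —bump→ 7 + 3 = 10 —(−1)→ 9
9 —HB7→ 7 + 2 —bump→ 8 + 2 = 10 —(−1)→ 9
9 —HB8→ 8 + 1 —bump→ 9 + 1 = 10 —(−1)→ 9

0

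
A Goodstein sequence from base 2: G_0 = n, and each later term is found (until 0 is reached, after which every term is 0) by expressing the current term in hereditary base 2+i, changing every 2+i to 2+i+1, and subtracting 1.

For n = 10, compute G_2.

1025

10 —HB2→ 2^(2 + 1) + 2 —bump→ 3^(3 + 1) + 3 = 84 —(−1)→ 83
83 —HB3→ 3^(3 + 1) + 2 —bump→ 4^(4 + 1) + 2 = 1026 —(−1)→ 1025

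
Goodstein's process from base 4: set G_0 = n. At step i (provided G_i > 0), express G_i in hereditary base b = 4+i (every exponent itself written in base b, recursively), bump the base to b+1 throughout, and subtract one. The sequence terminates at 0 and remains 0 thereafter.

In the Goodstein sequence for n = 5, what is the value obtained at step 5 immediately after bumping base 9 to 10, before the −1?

base 4: 5 = 4 + 1; at 5: 5 + 1 = 6; next = 5
base 5: 5 = 5; at 6: 6 = 6; next = 5
base 6: 5 = 5; at 7: 5 = 5; next = 4
base 7: 4 = 4; at 8: 4 = 4; next = 3
base 8: 3 = 3; at 9: 3 = 3; next = 2
base 9: 2 = 2; at 10: 2 = 2; next = 1

2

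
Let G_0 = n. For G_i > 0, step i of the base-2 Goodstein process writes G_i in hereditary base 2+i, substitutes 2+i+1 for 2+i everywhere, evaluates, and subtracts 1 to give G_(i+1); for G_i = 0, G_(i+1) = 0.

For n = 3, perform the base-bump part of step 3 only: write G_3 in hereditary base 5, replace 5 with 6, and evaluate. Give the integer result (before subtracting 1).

2

G_0 = 3. HB_2(3) = 2 + 1. Bump = 4. G_1 = 3.
G_1 = 3. HB_3(3) = 3. Bump = 4. G_2 = 3.
G_2 = 3. HB_4(3) = 3. Bump = 3. G_3 = 2.
G_3 = 2. HB_5(2) = 2. Bump = 2. G_4 = 1.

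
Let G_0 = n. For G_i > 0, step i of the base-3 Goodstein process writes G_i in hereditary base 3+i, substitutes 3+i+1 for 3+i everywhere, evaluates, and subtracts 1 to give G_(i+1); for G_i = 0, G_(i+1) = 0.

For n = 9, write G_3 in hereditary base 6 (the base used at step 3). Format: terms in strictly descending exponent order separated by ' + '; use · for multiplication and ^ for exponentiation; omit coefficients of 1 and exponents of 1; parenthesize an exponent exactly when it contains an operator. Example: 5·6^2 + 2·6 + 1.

3·6 + 1

i=0: 9 = 3^2 (b=3); 3→4: 4^2 = 16; 16−1 = 15
i=1: 15 = 3·4 + 3 (b=4); 4→5: 3·5 + 3 = 18; 18−1 = 17
i=2: 17 = 3·5 + 2 (b=5); 5→6: 3·6 + 2 = 20; 20−1 = 19
i=3: 19 = 3·6 + 1 (b=6); 6→7: 3·7 + 1 = 22; 22−1 = 21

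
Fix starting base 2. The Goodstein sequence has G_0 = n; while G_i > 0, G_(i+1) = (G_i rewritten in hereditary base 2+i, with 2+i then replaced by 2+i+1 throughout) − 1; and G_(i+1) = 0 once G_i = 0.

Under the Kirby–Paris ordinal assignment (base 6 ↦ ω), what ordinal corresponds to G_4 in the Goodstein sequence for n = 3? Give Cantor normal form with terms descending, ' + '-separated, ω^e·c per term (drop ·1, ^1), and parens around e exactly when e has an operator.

[0] 3 ≡ 2 + 1 (base 2). Lift 3: 4. −1: 3.
[1] 3 ≡ 3 (base 3). Lift 4: 4. −1: 3.
[2] 3 ≡ 3 (base 4). Lift 5: 3. −1: 2.
[3] 2 ≡ 2 (base 5). Lift 6: 2. −1: 1.

1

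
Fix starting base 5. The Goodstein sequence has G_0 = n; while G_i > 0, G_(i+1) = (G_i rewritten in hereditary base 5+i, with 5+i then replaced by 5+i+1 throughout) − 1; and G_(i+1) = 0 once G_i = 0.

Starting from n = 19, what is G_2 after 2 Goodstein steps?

19 —HB5→ 3·5 + 4 —bump→ 3·6 + 4 = 22 —(−1)→ 21
21 —HB6→ 3·6 + 3 —bump→ 3·7 + 3 = 24 —(−1)→ 23
23 —HB7→ 3·7 + 2 —bump→ 3·8 + 2 = 26 —(−1)→ 25

23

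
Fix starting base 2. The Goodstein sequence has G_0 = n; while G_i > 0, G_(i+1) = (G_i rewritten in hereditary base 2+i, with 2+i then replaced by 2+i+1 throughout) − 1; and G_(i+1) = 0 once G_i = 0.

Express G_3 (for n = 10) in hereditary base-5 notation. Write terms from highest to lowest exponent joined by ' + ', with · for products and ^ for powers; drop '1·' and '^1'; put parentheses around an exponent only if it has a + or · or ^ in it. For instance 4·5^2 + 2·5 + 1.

5^(5 + 1)

step 0: 10 = 2^(2 + 1) + 2; sub 3 for 2: 3^(3 + 1) + 3; = 84; G_1 = 84−1 = 83
step 1: 83 = 3^(3 + 1) + 2; sub 4 for 3: 4^(4 + 1) + 2; = 1026; G_2 = 1026−1 = 1025
step 2: 1025 = 4^(4 + 1) + 1; sub 5 for 4: 5^(5 + 1) + 1; = 15626; G_3 = 15626−1 = 15625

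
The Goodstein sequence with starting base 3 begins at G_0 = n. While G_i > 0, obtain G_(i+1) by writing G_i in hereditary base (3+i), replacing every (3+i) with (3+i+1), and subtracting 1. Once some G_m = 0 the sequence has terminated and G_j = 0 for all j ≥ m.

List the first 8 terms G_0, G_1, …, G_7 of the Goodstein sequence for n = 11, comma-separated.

11, 17, 25, 35, 39, 43, 47, 51

step 0: 11 = 3^2 + 2; sub 4 for 3: 4^2 + 2; = 18; G_1 = 18−1 = 17
step 1: 17 = 4^2 + 1; sub 5 for 4: 5^2 + 1; = 26; G_2 = 26−1 = 25
step 2: 25 = 5^2; sub 6 for 5: 6^2; = 36; G_3 = 36−1 = 35
step 3: 35 = 5·6 + 5; sub 7 for 6: 5·7 + 5; = 40; G_4 = 40−1 = 39
step 4: 39 = 5·7 + 4; sub 8 for 7: 5·8 + 4; = 44; G_5 = 44−1 = 43
step 5: 43 = 5·8 + 3; sub 9 for 8: 5·9 + 3; = 48; G_6 = 48−1 = 47
step 6: 47 = 5·9 + 2; sub 10 for 9: 5·10 + 2; = 52; G_7 = 52−1 = 51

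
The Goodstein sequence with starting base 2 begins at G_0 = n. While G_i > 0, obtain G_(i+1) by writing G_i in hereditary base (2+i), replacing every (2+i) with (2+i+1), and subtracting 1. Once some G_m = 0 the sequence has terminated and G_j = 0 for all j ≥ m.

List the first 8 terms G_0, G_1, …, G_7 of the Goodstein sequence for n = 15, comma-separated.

15, 111, 1283, 18752, 326593, 6588344, 150994943, 3524450280

i=0: 15 = 2^(2 + 1) + 2^2 + 2 + 1 (b=2); 2→3: 3^(3 + 1) + 3^3 + 3 + 1 = 112; 112−1 = 111
i=1: 111 = 3^(3 + 1) + 3^3 + 3 (b=3); 3→4: 4^(4 + 1) + 4^4 + 4 = 1284; 1284−1 = 1283
i=2: 1283 = 4^(4 + 1) + 4^4 + 3 (b=4); 4→5: 5^(5 + 1) + 5^5 + 3 = 18753; 18753−1 = 18752
i=3: 18752 = 5^(5 + 1) + 5^5 + 2 (b=5); 5→6: 6^(6 + 1) + 6^6 + 2 = 326594; 326594−1 = 326593
i=4: 326593 = 6^(6 + 1) + 6^6 + 1 (b=6); 6→7: 7^(7 + 1) + 7^7 + 1 = 6588345; 6588345−1 = 6588344
i=5: 6588344 = 7^(7 + 1) + 7^7 (b=7); 7→8: 8^(8 + 1) + 8^8 = 150994944; 150994944−1 = 150994943
i=6: 150994943 = 8^(8 + 1) + 7·8^7 + 7·8^6 + 7·8^5 + 7·8^4 + 7·8^3 + 7·8^2 + 7·8 + 7 (b=8); 8→9: 9^(9 + 1) + 7·9^7 + 7·9^6 + 7·9^5 + 7·9^4 + 7·9^3 + 7·9^2 + 7·9 + 7 = 3524450281; 3524450281−1 = 3524450280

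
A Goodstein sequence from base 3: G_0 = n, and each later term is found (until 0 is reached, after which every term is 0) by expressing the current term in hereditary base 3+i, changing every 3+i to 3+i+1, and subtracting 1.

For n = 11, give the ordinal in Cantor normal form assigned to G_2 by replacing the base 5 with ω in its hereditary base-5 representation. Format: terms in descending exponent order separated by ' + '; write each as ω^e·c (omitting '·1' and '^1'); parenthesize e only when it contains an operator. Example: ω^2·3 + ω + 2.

11 —HB3→ 3^2 + 2 —bump→ 4^2 + 2 = 18 —(−1)→ 17
17 —HB4→ 4^2 + 1 —bump→ 5^2 + 1 = 26 —(−1)→ 25

ω^2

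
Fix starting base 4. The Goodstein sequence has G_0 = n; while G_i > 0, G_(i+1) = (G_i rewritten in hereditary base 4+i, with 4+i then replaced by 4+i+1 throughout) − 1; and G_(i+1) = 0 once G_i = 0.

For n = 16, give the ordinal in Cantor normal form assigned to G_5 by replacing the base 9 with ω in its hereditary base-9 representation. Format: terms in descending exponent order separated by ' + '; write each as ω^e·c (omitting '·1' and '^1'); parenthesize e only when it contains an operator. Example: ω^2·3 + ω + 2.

ω·4

i=0: 16 = 4^2 (b=4); 4→5: 5^2 = 25; 25−1 = 24
i=1: 24 = 4·5 + 4 (b=5); 5→6: 4·6 + 4 = 28; 28−1 = 27
i=2: 27 = 4·6 + 3 (b=6); 6→7: 4·7 + 3 = 31; 31−1 = 30
i=3: 30 = 4·7 + 2 (b=7); 7→8: 4·8 + 2 = 34; 34−1 = 33
i=4: 33 = 4·8 + 1 (b=8); 8→9: 4·9 + 1 = 37; 37−1 = 36
i=5: 36 = 4·9 (b=9); 9→10: 4·10 = 40; 40−1 = 39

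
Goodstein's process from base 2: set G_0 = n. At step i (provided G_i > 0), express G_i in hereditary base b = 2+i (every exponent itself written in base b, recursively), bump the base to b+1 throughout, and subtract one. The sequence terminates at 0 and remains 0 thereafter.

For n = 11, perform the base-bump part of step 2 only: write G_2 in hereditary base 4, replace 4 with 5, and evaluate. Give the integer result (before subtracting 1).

(0) 11|_2 = 2^(2 + 1) + 2 + 1 ↦ 3^(3 + 1) + 3 + 1|_3 = 85 ⇒ 84
(1) 84|_3 = 3^(3 + 1) + 3 ↦ 4^(4 + 1) + 4|_4 = 1028 ⇒ 1027

15628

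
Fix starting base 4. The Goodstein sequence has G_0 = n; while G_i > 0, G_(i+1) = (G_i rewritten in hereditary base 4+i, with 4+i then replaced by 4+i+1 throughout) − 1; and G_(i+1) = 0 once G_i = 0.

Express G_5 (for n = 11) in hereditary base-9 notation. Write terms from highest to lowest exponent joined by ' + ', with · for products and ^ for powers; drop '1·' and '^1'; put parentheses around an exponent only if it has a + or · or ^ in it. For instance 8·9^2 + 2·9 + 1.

9 + 6

G_0 = 11. HB_4(11) = 2·4 + 3. Bump = 13. G_1 = 12.
G_1 = 12. HB_5(12) = 2·5 + 2. Bump = 14. G_2 = 13.
G_2 = 13. HB_6(13) = 2·6 + 1. Bump = 15. G_3 = 14.
G_3 = 14. HB_7(14) = 2·7. Bump = 16. G_4 = 15.
G_4 = 15. HB_8(15) = 8 + 7. Bump = 16. G_5 = 15.
G_5 = 15. HB_9(15) = 9 + 6. Bump = 16. G_6 = 15.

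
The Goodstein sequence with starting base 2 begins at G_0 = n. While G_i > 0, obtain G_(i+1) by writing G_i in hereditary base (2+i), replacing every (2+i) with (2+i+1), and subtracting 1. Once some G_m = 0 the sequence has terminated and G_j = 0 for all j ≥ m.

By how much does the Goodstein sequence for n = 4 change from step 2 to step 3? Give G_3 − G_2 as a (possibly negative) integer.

19

G_0 = 4. HB_2(4) = 2^2. Bump = 27. G_1 = 26.
G_1 = 26. HB_3(26) = 2·3^2 + 2·3 + 2. Bump = 42. G_2 = 41.
G_2 = 41. HB_4(41) = 2·4^2 + 2·4 + 1. Bump = 61. G_3 = 60.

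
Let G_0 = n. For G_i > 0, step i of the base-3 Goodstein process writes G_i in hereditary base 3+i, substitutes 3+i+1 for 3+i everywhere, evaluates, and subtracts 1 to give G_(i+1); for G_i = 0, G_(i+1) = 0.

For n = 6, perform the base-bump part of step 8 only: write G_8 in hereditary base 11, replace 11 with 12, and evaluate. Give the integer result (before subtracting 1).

4

G_0 = 6. HB_3(6) = 2·3. Bump = 8. G_1 = 7.
G_1 = 7. HB_4(7) = 4 + 3. Bump = 8. G_2 = 7.
G_2 = 7. HB_5(7) = 5 + 2. Bump = 8. G_3 = 7.
G_3 = 7. HB_6(7) = 6 + 1. Bump = 8. G_4 = 7.
G_4 = 7. HB_7(7) = 7. Bump = 8. G_5 = 7.
G_5 = 7. HB_8(7) = 7. Bump = 7. G_6 = 6.
G_6 = 6. HB_9(6) = 6. Bump = 6. G_7 = 5.
G_7 = 5. HB_10(5) = 5. Bump = 5. G_8 = 4.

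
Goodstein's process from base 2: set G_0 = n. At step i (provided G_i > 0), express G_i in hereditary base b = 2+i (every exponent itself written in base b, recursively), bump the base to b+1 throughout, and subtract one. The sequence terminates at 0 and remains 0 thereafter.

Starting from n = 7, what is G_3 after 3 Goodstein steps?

[0] 7 ≡ 2^2 + 2 + 1 (base 2). Lift 3: 31. −1: 30.
[1] 30 ≡ 3^3 + 3 (base 3). Lift 4: 260. −1: 259.
[2] 259 ≡ 4^4 + 3 (base 4). Lift 5: 3128. −1: 3127.
[3] 3127 ≡ 5^5 + 2 (base 5). Lift 6: 46658. −1: 46657.

3127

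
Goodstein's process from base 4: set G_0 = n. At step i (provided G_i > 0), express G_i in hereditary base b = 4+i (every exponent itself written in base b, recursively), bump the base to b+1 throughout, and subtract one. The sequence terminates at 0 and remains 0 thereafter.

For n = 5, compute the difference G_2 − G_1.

(0) 5|_4 = 4 + 1 ↦ 5 + 1|_5 = 6 ⇒ 5
(1) 5|_5 = 5 ↦ 6|_6 = 6 ⇒ 5

0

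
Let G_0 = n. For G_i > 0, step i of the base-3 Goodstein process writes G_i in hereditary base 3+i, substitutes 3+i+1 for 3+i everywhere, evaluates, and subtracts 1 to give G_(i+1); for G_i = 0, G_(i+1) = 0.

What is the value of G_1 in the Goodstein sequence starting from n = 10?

16

step 0: 10 = 3^2 + 1; sub 4 for 3: 4^2 + 1; = 17; G_1 = 17−1 = 16
step 1: 16 = 4^2; sub 5 for 4: 5^2; = 25; G_2 = 25−1 = 24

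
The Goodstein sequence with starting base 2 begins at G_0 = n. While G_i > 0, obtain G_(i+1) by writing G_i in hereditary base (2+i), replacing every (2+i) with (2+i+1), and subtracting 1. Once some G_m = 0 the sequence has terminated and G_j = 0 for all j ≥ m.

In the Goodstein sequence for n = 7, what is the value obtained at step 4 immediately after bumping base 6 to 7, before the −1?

G_0=7  [base 2] 2^2 + 2 + 1  →[2↦3]→  3^3 + 3 + 1 = 31  −1 ⇒ G_1=30
G_1=30  [base 3] 3^3 + 3  →[3↦4]→  4^4 + 4 = 260  −1 ⇒ G_2=259
G_2=259  [base 4] 4^4 + 3  →[4↦5]→  5^5 + 3 = 3128  −1 ⇒ G_3=3127
G_3=3127  [base 5] 5^5 + 2  →[5↦6]→  6^6 + 2 = 46658  −1 ⇒ G_4=46657
G_4=46657  [base 6] 6^6 + 1  →[6↦7]→  7^7 + 1 = 823544  −1 ⇒ G_5=823543

823544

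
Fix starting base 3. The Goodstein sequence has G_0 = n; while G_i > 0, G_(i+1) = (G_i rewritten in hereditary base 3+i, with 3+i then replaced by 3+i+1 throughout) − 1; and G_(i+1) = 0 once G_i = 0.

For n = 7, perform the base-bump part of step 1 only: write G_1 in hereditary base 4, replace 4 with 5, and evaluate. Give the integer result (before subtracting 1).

10

G_0=7  [base 3] 2·3 + 1  →[3↦4]→  2·4 + 1 = 9  −1 ⇒ G_1=8
G_1=8  [base 4] 2·4  →[4↦5]→  2·5 = 10  −1 ⇒ G_2=9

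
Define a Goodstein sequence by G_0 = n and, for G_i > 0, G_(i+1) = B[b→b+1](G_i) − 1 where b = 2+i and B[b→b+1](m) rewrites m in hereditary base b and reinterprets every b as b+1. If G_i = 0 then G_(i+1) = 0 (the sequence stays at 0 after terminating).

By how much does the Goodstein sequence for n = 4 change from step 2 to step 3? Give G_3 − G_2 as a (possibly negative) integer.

19

i=0: 4 = 2^2 (b=2); 2→3: 3^3 = 27; 27−1 = 26
i=1: 26 = 2·3^2 + 2·3 + 2 (b=3); 3→4: 2·4^2 + 2·4 + 2 = 42; 42−1 = 41
i=2: 41 = 2·4^2 + 2·4 + 1 (b=4); 4→5: 2·5^2 + 2·5 + 1 = 61; 61−1 = 60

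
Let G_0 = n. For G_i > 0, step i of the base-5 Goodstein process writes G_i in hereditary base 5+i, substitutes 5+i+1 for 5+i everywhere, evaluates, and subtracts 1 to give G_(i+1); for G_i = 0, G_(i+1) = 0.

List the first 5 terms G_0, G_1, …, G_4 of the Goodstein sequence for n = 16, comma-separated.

16, 18, 20, 21, 22

base 5: 16 = 3·5 + 1; at 6: 3·6 + 1 = 19; next = 18
base 6: 18 = 3·6; at 7: 3·7 = 21; next = 20
base 7: 20 = 2·7 + 6; at 8: 2·8 + 6 = 22; next = 21
base 8: 21 = 2·8 + 5; at 9: 2·9 + 5 = 23; next = 22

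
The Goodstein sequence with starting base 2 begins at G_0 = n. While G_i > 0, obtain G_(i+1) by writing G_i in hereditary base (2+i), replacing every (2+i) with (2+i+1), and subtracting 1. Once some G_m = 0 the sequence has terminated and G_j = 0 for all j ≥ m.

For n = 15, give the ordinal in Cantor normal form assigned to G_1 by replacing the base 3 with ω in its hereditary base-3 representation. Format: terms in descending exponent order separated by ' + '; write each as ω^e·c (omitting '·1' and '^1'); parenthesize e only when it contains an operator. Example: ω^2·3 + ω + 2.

ω^(ω + 1) + ω^ω + ω

15 —HB2→ 2^(2 + 1) + 2^2 + 2 + 1 —bump→ 3^(3 + 1) + 3^3 + 3 + 1 = 112 —(−1)→ 111
111 —HB3→ 3^(3 + 1) + 3^3 + 3 —bump→ 4^(4 + 1) + 4^4 + 4 = 1284 —(−1)→ 1283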